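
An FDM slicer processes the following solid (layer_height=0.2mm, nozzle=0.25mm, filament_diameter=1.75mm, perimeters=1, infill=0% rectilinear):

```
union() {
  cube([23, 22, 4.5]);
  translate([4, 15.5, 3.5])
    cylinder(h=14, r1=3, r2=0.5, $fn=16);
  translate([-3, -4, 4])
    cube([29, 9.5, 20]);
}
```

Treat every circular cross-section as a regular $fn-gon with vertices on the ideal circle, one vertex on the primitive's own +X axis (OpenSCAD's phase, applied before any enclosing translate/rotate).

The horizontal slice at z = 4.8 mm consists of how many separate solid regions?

At z = 4.8 mm: the cube is not intersected at this z (z outside [0, 4.5]); the cone at (4, 15.5): at t=0.093 of its height the radius interpolates to r₁+(r₂−r₁)t = 2.768, giving a regular 16-gon of that circumradius; the cube at (-3, -4) is present — its section is the full 29×9.5 rectangle; Combining (union): the 2 present regions are separate (no shared area or edge), so areas and boundary lengths simply add and each stays a separate island — 2 connected regions. The result has 2 disconnected regions.

2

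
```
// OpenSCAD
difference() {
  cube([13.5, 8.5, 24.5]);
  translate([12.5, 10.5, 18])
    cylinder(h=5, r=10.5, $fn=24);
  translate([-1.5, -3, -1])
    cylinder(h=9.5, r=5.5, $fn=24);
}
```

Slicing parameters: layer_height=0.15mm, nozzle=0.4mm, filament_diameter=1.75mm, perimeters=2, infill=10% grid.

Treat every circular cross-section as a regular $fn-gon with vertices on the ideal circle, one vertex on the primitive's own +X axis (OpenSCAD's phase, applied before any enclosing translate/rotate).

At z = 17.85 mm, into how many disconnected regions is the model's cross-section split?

1

At z = 17.85 mm: the 13.5×8.5 cube contributes its full rectangle; the cylinder at (12.5, 10.5) is not intersected at this z (z outside [18, 23]); the cylinder at (-1.5, -3) does not reach this height (z outside [-1, 8.5]); Subtracting the remaining from the first: none of the subtracted shapes is present at this height, so the 13.5×8.5 cube is unchanged — 1 connected region. The result has 1 disconnected region.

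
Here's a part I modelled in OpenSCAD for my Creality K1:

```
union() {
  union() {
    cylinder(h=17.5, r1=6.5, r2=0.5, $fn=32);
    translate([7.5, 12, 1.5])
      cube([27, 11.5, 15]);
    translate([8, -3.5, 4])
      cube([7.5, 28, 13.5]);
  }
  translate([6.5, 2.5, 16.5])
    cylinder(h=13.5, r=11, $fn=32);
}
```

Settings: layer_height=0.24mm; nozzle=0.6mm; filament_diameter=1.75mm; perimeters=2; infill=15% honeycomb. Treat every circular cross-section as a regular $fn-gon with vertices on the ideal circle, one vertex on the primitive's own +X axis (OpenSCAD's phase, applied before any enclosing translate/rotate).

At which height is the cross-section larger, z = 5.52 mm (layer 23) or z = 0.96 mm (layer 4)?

Layer 23 (z = 5.52): the cone (r1=6.5→r2=0.5) has section circumradius 4.607 here — a regular 32-gon (area = (32/2)·4.607²·sin(360°/32) = 66.26 mm²); the cube at (7.5, 12) is present — its section is the full 27×11.5 rectangle (area 310.50 mm²); the 7.5×28 cube at (8, -3.5) contributes its full rectangle (area 210.00 mm²); Combining (union): the regions partially overlap — summed areas 586.76 mm² minus the doubly-counted overlap 86.25 mm² gives 500.51 mm² — area = 500.51 mm²; the cylinder at (6.5, 2.5) is not intersected at this z (z outside [16.5, 30]); Combining (union): only the result so far is present, so the union is just that shape — area = 500.51 mm². So its area = 500.51 mm². Layer 4 (z = 0.96): the cone contributes a regular 32-gon of circumradius 6.171 (interpolated between r1=6.5 and r2=0.5 at t=0.055) (area = (32/2)·6.171²·sin(360°/32) = 118.86 mm²); the cube at (7.5, 12) does not reach this height (z outside [1.5, 16.5]); the cube at (8, -3.5) does not reach this height (z outside [4, 17.5]); Taking the union: only the cone is present, so the union is just that shape — area = 118.86 mm²; the cylinder at (6.5, 2.5) is absent (z outside [16.5, 30]); Merging all regions: only the result so far is present, so the union is just that shape — area = 118.86 mm². So its area = 118.86 mm². Layer 23 is larger (500.51 vs 118.86 mm²).

layer 23 (z = 5.52 mm)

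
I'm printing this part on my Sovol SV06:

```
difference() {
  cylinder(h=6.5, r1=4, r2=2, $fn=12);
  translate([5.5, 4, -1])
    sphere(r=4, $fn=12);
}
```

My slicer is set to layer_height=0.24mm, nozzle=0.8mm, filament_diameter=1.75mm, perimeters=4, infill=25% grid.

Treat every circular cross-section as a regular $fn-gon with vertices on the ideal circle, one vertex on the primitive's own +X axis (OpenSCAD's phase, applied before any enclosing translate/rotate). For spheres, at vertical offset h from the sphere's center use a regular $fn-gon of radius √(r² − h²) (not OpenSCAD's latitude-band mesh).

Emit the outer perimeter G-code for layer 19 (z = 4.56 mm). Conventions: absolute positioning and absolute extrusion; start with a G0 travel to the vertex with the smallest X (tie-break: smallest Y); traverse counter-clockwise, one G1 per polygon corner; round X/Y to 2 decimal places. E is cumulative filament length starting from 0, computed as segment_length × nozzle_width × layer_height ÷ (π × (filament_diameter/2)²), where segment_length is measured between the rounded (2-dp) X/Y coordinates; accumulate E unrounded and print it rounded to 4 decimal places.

At z = 4.56 mm: the cone: at t=0.702 of its height the radius interpolates to r₁+(r₂−r₁)t = 2.597, giving a regular 12-gon of that circumradius; the sphere at (5.5, 4) does not reach this height (|z−center|=5.560 > r=4); Subtracting the remaining from the first: none of the subtracted shapes is present at this height, so the cone is unchanged — 1 connected region. The outline is a single polygon with 12 vertices. Extrusion per mm of travel: 0.8 × 0.24 / (π × 0.875²) = 0.079824. Accumulating E over each segment gives final E = 1.2887.

G0 X-2.60 Y0.00 Z4.56
G1 X-2.25 Y-1.30 E0.1075
G1 X-1.30 Y-2.25 E0.2147
G1 X0.00 Y-2.60 E0.3222
G1 X1.30 Y-2.25 E0.4296
G1 X2.25 Y-1.30 E0.5369
G1 X2.60 Y0.00 E0.6444
G1 X2.25 Y1.30 E0.7518
G1 X1.30 Y2.25 E0.8591
G1 X0.00 Y2.60 E0.9665
G1 X-1.30 Y2.25 E1.0740
G1 X-2.25 Y1.30 E1.1812
G1 X-2.60 Y0.00 E1.2887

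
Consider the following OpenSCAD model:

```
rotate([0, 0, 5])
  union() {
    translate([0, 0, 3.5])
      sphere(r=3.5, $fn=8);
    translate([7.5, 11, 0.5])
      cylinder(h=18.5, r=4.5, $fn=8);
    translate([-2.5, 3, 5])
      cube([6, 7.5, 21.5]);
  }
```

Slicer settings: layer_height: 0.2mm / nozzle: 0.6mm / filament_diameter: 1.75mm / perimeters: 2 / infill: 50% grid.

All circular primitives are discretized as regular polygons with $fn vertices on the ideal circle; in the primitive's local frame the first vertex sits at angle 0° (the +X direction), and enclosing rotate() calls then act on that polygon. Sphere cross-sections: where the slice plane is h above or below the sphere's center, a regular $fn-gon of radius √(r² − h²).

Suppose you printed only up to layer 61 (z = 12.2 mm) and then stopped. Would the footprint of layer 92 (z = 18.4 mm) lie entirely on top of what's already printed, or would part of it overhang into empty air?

Compare the two slices. At z = 12.2: the sphere does not reach this height (|z−center|=8.700 > r=3.5); the r=4.5 cylinder at (7.5, 11) contributes a regular 8-gon of circumradius 4.5 (area = (8/2)·4.500²·sin(360°/8) = 57.28 mm²); the cube at (-2.5, 3) (footprint 6×7.5) is included at this height (area 45.00 mm²); Combining (union): the regions partially overlap — summed areas 102.28 mm² minus the doubly-counted overlap 0.10 mm² gives 102.17 mm² — area = 102.17 mm²; (rotated 5° about Z; rotation is an isometry so areas/perimeters/island counts are preserved). At z = 18.4: the sphere does not reach this height (|z−center|=14.900 > r=3.5); the r=4.5 cylinder at (7.5, 11) gives a regular 8-gon of circumradius 4.5 (constant along its height) (area = (8/2)·4.500²·sin(360°/8) = 57.28 mm²); the 6×7.5 cube at (-2.5, 3) contributes its full rectangle (area 45.00 mm²); Combining (union): the regions partially overlap — summed areas 102.28 mm² minus the doubly-counted overlap 0.10 mm² gives 102.17 mm² — area = 102.17 mm²; (rotated 5° about Z; rotation is an isometry so areas/perimeters/island counts are preserved). Checking containment: the cross-section at z = 18.4 is a subset of the cross-section at z = 12.2.

entirely on top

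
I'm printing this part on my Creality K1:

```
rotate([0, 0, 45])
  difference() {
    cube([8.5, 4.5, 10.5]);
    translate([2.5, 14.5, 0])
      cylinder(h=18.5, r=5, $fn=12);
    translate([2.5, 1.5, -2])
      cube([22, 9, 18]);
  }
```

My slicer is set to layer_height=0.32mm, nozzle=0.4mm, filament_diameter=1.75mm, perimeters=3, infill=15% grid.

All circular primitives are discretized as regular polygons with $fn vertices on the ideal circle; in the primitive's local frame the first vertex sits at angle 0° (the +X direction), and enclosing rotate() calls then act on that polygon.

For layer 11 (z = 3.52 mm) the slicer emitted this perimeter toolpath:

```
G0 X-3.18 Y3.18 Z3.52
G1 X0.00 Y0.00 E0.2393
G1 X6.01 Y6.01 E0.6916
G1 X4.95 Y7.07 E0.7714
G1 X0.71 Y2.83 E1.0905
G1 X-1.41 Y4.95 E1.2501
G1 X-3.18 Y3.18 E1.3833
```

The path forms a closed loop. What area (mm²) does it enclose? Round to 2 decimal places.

20.25 mm²

Apply the shoelace formula to the sequence of (X, Y) vertices; enclosed area = 20.25 mm².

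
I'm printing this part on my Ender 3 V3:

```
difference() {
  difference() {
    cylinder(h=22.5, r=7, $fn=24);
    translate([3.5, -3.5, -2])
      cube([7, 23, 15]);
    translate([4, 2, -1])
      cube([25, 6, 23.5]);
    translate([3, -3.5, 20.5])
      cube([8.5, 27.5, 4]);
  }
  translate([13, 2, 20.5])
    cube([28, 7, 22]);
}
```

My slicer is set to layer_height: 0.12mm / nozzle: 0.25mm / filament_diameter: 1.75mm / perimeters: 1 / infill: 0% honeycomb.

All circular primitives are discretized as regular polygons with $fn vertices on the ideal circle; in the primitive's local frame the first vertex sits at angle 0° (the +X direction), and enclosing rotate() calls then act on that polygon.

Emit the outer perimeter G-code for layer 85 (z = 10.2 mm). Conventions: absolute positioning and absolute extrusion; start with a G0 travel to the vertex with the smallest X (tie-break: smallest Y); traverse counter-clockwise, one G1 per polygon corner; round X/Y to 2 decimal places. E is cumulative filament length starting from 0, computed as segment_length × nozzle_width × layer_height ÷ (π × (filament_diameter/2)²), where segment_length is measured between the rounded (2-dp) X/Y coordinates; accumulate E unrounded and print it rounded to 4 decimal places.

G0 X-7.00 Y0.00 Z10.20
G1 X-6.76 Y-1.81 E0.0228
G1 X-6.06 Y-3.50 E0.0456
G1 X-4.95 Y-4.95 E0.0684
G1 X-3.50 Y-6.06 E0.0911
G1 X-1.81 Y-6.76 E0.1140
G1 X0.00 Y-7.00 E0.1367
G1 X1.81 Y-6.76 E0.1595
G1 X3.50 Y-6.06 E0.1823
G1 X4.95 Y-4.95 E0.2051
G1 X6.06 Y-3.50 E0.2279
G1 X3.50 Y-3.50 E0.2598
G1 X3.50 Y6.06 E0.3790
G1 X1.81 Y6.76 E0.4019
G1 X0.00 Y7.00 E0.4246
G1 X-1.81 Y6.76 E0.4474
G1 X-3.50 Y6.06 E0.4702
G1 X-4.95 Y4.95 E0.4930
G1 X-6.06 Y3.50 E0.5158
G1 X-6.76 Y1.81 E0.5386
G1 X-7.00 Y0.00 E0.5614

At z = 10.2 mm: the cylinder: section is a regular 24-gon, circumradius r=7; the 7×23 cube at (3.5, -3.5) contributes its full rectangle; the cube at (4, 2) is present — its section is the full 25×6 rectangle; the cube at (3, -3.5) does not reach this height (z outside [20.5, 24.5]); Taking the first minus the rest: starting from the r=7 cylinder, the 7×23 cube at (3.5, -3.5) partially overlaps it — only the 25.80 mm² overlap (of its 161.00 mm²) is removed, clipping the outline; the 25×6 cube at (4, 2) misses the remaining region (no effect) — 1 connected region; the cube at (13, 2) does not reach this height (z outside [20.5, 42.5]); Subtracting the remaining from the first: none of the subtracted shapes is present at this height, so that combined region is unchanged — 1 connected region. The outline is a single polygon with 20 vertices. Extrusion per mm of travel: 0.25 × 0.12 / (π × 0.875²) = 0.012473. Accumulating E over each segment gives final E = 0.5614.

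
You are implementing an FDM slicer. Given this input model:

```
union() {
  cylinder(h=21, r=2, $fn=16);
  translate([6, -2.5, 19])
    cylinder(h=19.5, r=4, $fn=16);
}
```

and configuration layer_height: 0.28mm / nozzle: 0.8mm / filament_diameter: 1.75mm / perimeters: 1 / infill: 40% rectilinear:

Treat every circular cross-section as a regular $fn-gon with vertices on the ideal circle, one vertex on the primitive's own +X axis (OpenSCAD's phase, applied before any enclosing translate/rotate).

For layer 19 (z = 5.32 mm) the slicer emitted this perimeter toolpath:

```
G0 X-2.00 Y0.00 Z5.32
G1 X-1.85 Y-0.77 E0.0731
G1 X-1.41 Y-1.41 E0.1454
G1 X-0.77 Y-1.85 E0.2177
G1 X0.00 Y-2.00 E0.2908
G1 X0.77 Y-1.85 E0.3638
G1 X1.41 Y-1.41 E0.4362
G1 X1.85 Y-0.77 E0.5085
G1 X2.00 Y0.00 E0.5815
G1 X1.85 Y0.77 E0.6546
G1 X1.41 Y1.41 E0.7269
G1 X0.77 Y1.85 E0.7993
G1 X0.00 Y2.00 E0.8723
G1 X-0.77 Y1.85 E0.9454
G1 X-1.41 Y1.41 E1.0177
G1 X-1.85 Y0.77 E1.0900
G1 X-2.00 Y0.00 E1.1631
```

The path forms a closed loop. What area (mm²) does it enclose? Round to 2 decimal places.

12.25 mm²

Apply the shoelace formula to the sequence of (X, Y) vertices; enclosed area = 12.25 mm².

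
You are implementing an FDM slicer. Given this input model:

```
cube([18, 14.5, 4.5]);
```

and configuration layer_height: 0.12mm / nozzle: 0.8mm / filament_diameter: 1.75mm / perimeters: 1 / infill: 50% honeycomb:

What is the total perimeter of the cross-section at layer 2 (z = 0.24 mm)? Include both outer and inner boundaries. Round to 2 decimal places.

At z = 0.24 mm: the cube (footprint 18×14.5) is included at this height (perimeter 65.00 mm). Overall, the cross-section is a single solid region. Total boundary length (outer) = 65.00 mm.

65.00 mm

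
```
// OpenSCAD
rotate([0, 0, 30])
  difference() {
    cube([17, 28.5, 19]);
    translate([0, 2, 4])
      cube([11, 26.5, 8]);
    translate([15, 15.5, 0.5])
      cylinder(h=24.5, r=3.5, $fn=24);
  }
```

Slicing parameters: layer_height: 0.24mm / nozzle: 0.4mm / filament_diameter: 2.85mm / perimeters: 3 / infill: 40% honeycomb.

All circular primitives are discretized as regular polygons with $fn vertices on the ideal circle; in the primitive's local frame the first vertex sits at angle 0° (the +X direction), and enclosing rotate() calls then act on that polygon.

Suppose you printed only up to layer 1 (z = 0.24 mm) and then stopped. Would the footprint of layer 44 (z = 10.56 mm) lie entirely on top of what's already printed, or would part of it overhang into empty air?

Compare the two slices. At z = 0.24: the 17×28.5 cube contributes its full rectangle (area 484.50 mm²); the cube at (0, 2) does not reach this height (z outside [4, 12]); the cylinder at (15, 15.5) does not reach this height (z outside [0.5, 25]); Subtracting the remaining from the first: none of the subtracted shapes is present at this height, so the 17×28.5 cube is unchanged — area = 484.50 mm²; (rotated 30° about Z; rotation is an isometry so areas/perimeters/island counts are preserved). At z = 10.56: the cube (footprint 17×28.5) is included at this height (area 484.50 mm²); the cube at (0, 2) (footprint 11×26.5) is included at this height (area 291.50 mm²); the r=3.5 cylinder at (15, 15.5) contributes a regular 24-gon of circumradius 3.5 (area = (24/2)·3.500²·sin(360°/24) = 38.05 mm²); Subtracting the remaining from the first: starting from the 17×28.5 cube (484.50 mm²), the 11×26.5 cube at (0, 2) lies inside it touching the edge (removes its full 291.50 mm²); the r=3.5 cylinder at (15, 15.5) partially overlaps it — only the 32.14 mm² overlap (of its 38.05 mm²) is removed, clipping the outline — area = 160.86 mm²; (rotated 30° about Z; rotation is an isometry so areas/perimeters/island counts are preserved). Checking containment: the cross-section at z = 10.56 is a subset of the cross-section at z = 0.24.

entirely on top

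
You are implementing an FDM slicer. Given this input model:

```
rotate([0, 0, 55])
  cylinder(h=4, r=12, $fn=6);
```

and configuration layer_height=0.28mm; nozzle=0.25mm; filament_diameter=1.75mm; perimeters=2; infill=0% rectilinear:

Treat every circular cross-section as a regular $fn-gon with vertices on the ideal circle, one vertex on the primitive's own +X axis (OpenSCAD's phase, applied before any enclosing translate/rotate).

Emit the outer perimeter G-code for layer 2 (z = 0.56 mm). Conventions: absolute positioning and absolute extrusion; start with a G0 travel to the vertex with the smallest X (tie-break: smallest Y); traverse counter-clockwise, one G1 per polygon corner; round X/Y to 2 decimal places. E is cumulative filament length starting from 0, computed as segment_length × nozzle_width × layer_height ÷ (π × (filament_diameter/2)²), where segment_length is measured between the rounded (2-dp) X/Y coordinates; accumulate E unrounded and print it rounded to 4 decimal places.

At z = 0.56 mm: the r=12 cylinder contributes a regular 6-gon of circumradius 12; (rotated 55° about Z; rotation is an isometry so areas/perimeters/island counts are preserved). The outline is a single polygon with 6 vertices. Extrusion per mm of travel: 0.25 × 0.28 / (π × 0.875²) = 0.029103. Accumulating E over each segment gives final E = 2.0953.

G0 X-11.95 Y1.05 Z0.56
G1 X-6.88 Y-9.83 E0.3493
G1 X5.07 Y-10.88 E0.6984
G1 X11.95 Y-1.05 E1.0476
G1 X6.88 Y9.83 E1.3970
G1 X-5.07 Y10.88 E1.7461
G1 X-11.95 Y1.05 E2.0953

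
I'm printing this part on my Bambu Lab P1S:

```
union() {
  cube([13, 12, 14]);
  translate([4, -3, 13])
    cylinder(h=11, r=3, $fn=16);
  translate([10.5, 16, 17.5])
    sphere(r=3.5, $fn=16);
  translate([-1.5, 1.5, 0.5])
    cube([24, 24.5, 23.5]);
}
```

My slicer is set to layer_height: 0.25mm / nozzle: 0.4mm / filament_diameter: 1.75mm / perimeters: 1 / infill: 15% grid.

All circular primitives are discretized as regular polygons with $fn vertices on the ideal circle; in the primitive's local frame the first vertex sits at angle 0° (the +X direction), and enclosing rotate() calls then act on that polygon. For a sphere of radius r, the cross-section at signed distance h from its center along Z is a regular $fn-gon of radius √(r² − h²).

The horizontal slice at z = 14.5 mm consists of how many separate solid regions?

2

At z = 14.5 mm: the cube does not reach this height (z outside [0, 14]); the r=3 cylinder at (4, -3) contributes a regular 16-gon of circumradius 3; the r=3.5 sphere at (10.5, 16) contributes a regular 16-gon of circumradius √(3.5²−3²) = 1.803; the cube at (-1.5, 1.5) (footprint 24×24.5) is included at this height; Merging all regions: the regions partially overlap (shared area 9.95 mm²), so overlapping operands fuse into one piece — 2 connected regions. The result has 2 disconnected regions.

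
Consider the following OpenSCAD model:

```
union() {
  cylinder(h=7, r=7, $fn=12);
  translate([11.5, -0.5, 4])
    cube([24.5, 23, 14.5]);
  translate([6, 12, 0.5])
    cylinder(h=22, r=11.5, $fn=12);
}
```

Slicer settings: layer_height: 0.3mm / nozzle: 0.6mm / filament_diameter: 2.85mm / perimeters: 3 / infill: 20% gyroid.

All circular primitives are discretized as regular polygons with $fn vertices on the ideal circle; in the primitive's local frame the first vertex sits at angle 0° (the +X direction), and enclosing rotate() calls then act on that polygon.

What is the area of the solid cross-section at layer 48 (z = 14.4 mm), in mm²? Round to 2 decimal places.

At z = 14.4 mm: the cylinder does not reach this height (z outside [0, 7]); the 24.5×23 cube at (11.5, -0.5) contributes its full rectangle (area 563.50 mm²); the r=11.5 cylinder at (6, 12) contributes a regular 12-gon of circumradius 11.5 (area = (12/2)·11.500²·sin(360°/12) = 396.75 mm²); Taking the union: the regions partially overlap — summed areas 960.25 mm² minus the doubly-counted overlap 79.98 mm² gives 880.27 mm² — area = 880.27 mm². Overall, the cross-section is a single solid region. Net area = 880.27 mm².

880.27 mm²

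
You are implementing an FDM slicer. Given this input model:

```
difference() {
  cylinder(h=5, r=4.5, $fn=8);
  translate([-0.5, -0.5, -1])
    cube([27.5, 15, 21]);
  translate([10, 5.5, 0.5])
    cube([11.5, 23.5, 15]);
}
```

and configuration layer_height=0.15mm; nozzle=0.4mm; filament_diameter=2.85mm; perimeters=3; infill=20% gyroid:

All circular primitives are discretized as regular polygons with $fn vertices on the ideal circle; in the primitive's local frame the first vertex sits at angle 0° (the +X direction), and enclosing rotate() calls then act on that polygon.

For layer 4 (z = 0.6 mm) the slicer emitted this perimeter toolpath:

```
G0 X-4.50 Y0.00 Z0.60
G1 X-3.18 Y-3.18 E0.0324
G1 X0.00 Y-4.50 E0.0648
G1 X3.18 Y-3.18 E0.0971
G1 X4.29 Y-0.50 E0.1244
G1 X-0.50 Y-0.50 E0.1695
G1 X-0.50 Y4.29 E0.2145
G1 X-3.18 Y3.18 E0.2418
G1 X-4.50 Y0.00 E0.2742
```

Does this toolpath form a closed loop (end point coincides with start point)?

yes

Start point (G0): (-4.50, 0.00). End point (last G1): the path returns to the start — closed.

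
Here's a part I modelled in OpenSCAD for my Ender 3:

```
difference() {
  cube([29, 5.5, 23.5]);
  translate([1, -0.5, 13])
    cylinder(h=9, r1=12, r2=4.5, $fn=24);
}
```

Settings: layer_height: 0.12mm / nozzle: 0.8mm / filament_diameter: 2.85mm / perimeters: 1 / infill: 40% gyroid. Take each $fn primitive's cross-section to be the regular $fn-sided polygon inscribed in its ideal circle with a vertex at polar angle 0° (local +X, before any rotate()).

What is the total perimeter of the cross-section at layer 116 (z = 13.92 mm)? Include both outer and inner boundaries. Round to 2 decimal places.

At z = 13.92 mm: the cube is present — its section is the full 29×5.5 rectangle (perimeter 69.00 mm); the cone at (1, -0.5) (r1=12→r2=4.5) has section circumradius 11.233 here — a regular 24-gon (perimeter = 2·24·11.233·sin(180°/24) = 70.38 mm); Subtracting the remaining from the first: starting from the 29×5.5 cube, the cone at (1, -0.5) partially overlaps it — only the 63.55 mm² overlap (of its 391.92 mm²) is removed, clipping the outline — boundary = 46.74 mm. Overall, the cross-section is a single solid region. Total boundary length (outer) = 46.74 mm.

46.74 mm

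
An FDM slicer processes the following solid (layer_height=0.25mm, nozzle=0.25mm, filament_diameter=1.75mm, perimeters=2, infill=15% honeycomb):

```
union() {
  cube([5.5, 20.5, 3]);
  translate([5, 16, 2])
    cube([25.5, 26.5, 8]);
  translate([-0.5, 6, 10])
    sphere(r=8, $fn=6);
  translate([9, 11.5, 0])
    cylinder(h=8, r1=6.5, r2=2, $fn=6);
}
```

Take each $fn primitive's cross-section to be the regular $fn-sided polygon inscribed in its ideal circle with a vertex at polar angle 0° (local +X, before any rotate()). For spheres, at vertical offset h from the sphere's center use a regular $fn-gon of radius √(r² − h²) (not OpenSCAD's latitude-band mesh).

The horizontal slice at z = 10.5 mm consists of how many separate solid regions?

At z = 10.5 mm: the cube does not reach this height (z outside [0, 3]); the cube at (5, 16) is not intersected at this z (z outside [2, 10]); the sphere at (-0.5, 6): section is a regular 6-gon, circumradius = √(r²−h²) = √(8²−0.5²) = 7.984; the cone at (9, 11.5) is not intersected at this z (z outside [0, 8]); Taking the union: only the r=8 sphere at (-0.5, 6) is present, so the union is just that shape — 1 connected region. The result has 1 disconnected region.

1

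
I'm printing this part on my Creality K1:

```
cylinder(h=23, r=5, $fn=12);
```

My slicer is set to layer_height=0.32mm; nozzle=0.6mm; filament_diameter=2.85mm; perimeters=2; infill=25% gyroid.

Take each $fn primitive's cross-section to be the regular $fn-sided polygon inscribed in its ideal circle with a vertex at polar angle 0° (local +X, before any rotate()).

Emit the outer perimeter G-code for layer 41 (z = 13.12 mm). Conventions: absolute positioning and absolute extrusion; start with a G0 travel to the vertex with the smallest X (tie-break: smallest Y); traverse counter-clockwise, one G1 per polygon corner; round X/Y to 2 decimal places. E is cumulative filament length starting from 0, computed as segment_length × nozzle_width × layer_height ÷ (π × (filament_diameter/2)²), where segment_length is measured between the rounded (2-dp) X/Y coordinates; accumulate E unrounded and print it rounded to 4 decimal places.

G0 X-5.00 Y0.00 Z13.12
G1 X-4.33 Y-2.50 E0.0779
G1 X-2.50 Y-4.33 E0.1558
G1 X0.00 Y-5.00 E0.2337
G1 X2.50 Y-4.33 E0.3116
G1 X4.33 Y-2.50 E0.3895
G1 X5.00 Y0.00 E0.4674
G1 X4.33 Y2.50 E0.5453
G1 X2.50 Y4.33 E0.6232
G1 X0.00 Y5.00 E0.7011
G1 X-2.50 Y4.33 E0.7790
G1 X-4.33 Y2.50 E0.8568
G1 X-5.00 Y0.00 E0.9347

At z = 13.12 mm: the r=5 cylinder contributes a regular 12-gon of circumradius 5. The outline is a single polygon with 12 vertices. Extrusion per mm of travel: 0.6 × 0.32 / (π × 1.425²) = 0.030097. Accumulating E over each segment gives final E = 0.9347.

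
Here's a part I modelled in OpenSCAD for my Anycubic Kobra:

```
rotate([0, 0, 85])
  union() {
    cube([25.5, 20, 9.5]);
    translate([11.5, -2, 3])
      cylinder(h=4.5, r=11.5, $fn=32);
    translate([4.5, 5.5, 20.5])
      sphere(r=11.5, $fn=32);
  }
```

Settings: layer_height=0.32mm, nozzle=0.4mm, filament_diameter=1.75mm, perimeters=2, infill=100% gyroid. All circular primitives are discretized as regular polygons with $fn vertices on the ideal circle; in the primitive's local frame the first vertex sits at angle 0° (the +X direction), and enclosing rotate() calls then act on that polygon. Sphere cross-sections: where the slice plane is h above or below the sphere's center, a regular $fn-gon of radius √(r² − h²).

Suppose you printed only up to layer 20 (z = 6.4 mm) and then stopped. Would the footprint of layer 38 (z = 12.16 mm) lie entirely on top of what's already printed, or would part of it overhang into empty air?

Compare the two slices. At z = 6.4: the 25.5×20 cube contributes its full rectangle (area 510.00 mm²); the r=11.5 cylinder at (11.5, -2) contributes a regular 32-gon of circumradius 11.5 (area = (32/2)·11.500²·sin(360°/32) = 412.81 mm²); the sphere at (4.5, 5.5) is not intersected at this z (|z−center|=14.100 > r=11.5); Taking the union: the regions partially overlap — summed areas 922.81 mm² minus the doubly-counted overlap 160.80 mm² gives 762.01 mm² — area = 762.01 mm²; (rotated 85° about Z; rotation is an isometry so areas/perimeters/island counts are preserved). At z = 12.16: the cube is absent (z outside [0, 9.5]); the cylinder at (11.5, -2) does not reach this height (z outside [3, 7.5]); the sphere at (4.5, 5.5): section is a regular 32-gon, circumradius = √(r²−h²) = √(11.5²−8.34²) = 7.918 (area = (32/2)·7.918²·sin(360°/32) = 195.70 mm²); Merging all regions: only the r=11.5 sphere at (4.5, 5.5) is present, so the union is just that shape — area = 195.70 mm²; (rotated 85° about Z; rotation is an isometry so areas/perimeters/island counts are preserved). Checking containment: at z = 12.16 the cross-section extends beyond the z = 6.4 cross-section by about 31.02 mm².

part overhangs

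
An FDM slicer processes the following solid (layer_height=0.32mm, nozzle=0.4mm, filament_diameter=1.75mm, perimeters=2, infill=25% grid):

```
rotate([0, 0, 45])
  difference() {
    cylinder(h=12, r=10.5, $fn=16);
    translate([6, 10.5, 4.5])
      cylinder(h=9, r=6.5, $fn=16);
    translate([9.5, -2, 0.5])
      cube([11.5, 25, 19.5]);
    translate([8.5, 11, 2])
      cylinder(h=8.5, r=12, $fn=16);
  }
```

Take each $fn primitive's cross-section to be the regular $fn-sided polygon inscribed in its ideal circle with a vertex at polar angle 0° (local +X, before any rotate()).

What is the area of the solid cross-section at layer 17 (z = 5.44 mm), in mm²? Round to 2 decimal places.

At z = 5.44 mm: the cylinder: section is a regular 16-gon, circumradius r=10.5 (area = (16/2)·10.500²·sin(360°/16) = 337.53 mm²); the r=6.5 cylinder at (6, 10.5) contributes a regular 16-gon of circumradius 6.5 (area = (16/2)·6.500²·sin(360°/16) = 129.35 mm²); the cube at (9.5, -2) is present — its section is the full 11.5×25 rectangle (area 287.50 mm²); the cylinder at (8.5, 11): section is a regular 16-gon, circumradius r=12 (area = (16/2)·12.000²·sin(360°/16) = 440.85 mm²); After the difference (first − rest): starting from the r=10.5 cylinder (337.53 mm²), the r=6.5 cylinder at (6, 10.5) partially overlaps it — only the 35.96 mm² overlap (of its 129.35 mm²) is removed, clipping the outline; the 11.5×25 cube at (9.5, -2) partially overlaps it — only the 4.04 mm² overlap (of its 287.50 mm²) is removed, clipping the outline; the r=12 cylinder at (8.5, 11) partially overlaps it — only the 60.76 mm² overlap (of its 440.85 mm²) is removed, clipping the outline — area = 236.76 mm²; (whole slice rotated 45° about Z — lengths, areas and connectivity unchanged). Overall, the cross-section is a single solid region. Net area = 236.76 mm².

236.76 mm²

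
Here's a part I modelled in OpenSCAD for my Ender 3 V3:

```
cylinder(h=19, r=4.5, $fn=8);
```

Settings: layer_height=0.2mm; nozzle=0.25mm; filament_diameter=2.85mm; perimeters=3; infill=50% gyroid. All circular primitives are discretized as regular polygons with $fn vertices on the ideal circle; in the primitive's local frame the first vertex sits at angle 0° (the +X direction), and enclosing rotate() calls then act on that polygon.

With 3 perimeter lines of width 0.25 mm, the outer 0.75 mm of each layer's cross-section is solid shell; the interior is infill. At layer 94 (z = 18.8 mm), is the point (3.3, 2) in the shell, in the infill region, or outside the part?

At z = 18.8 mm: the r=4.5 cylinder contributes a regular 8-gon of circumradius 4.5. Overall, the cross-section is a single solid region. The nearest boundary edge runs (4.50, 0.00)→(3.18, 3.18); distance from the point to it = 0.34 mm. The point is inside the cross-section, 0.34 mm from the nearest boundary — within the 0.75 mm shell band (3 × 0.25).

shell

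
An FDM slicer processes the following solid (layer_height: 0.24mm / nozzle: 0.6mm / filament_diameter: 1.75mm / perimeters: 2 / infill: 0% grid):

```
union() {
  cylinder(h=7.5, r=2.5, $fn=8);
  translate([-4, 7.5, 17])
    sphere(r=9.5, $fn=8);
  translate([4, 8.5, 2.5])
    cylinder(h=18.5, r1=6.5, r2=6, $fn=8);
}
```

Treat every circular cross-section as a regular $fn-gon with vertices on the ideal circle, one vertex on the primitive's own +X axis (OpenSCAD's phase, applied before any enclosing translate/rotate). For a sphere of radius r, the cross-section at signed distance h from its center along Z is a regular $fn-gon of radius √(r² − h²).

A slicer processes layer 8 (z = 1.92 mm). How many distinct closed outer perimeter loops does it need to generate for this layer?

1

At z = 1.92 mm: the cylinder: section is a regular 8-gon, circumradius r=2.5; the sphere at (-4, 7.5) is absent (|z−center|=15.080 > r=9.5); the cone at (4, 8.5) is absent (z outside [2.5, 21]); Combining (union): only the r=2.5 cylinder is present, so the union is just that shape — 1 connected region. The result has 1 disconnected region.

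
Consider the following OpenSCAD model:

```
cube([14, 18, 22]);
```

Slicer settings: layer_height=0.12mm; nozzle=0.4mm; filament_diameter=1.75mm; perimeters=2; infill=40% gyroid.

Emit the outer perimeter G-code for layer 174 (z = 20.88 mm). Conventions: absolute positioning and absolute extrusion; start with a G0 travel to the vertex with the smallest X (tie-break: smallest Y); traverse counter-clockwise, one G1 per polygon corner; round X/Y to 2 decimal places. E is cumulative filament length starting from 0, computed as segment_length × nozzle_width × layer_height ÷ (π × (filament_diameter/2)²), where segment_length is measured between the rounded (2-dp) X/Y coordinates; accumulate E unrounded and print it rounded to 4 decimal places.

At z = 20.88 mm: the 14×18 cube contributes its full rectangle. The outline is a single polygon with 4 vertices. Extrusion per mm of travel: 0.4 × 0.12 / (π × 0.875²) = 0.019956. Accumulating E over each segment gives final E = 1.2772.

G0 X0.00 Y0.00 Z20.88
G1 X14.00 Y0.00 E0.2794
G1 X14.00 Y18.00 E0.6386
G1 X0.00 Y18.00 E0.9180
G1 X0.00 Y0.00 E1.2772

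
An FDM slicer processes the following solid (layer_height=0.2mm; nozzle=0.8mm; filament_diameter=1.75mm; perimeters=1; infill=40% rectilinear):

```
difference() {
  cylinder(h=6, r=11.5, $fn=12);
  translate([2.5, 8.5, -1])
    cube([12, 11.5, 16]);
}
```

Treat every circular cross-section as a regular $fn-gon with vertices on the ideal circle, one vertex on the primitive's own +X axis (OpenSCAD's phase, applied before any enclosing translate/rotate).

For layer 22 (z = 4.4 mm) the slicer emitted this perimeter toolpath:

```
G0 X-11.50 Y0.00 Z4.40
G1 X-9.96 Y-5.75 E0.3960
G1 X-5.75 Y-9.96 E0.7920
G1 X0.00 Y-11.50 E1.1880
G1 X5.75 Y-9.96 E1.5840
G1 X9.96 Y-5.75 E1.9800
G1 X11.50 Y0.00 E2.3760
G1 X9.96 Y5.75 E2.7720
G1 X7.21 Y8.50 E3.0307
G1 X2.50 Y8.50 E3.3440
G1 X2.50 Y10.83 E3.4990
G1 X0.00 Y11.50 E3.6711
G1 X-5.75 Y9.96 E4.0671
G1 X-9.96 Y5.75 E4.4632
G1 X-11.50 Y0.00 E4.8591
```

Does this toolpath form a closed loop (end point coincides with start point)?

Start point (G0): (-11.50, 0.00). End point (last G1): the path returns to the start — closed.

yes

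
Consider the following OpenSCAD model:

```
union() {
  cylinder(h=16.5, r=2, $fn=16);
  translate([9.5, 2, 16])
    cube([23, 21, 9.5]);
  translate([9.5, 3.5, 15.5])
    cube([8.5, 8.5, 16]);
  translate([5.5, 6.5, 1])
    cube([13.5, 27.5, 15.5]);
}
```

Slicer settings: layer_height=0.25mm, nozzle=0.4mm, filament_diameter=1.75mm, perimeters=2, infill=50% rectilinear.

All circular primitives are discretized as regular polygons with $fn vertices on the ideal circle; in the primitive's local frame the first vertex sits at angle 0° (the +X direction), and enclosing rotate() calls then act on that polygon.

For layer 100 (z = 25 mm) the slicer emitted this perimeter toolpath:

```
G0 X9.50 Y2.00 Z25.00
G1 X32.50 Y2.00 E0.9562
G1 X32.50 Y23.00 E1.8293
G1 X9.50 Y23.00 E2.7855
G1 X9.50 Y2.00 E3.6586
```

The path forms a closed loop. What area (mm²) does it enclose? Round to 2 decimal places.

Apply the shoelace formula to the sequence of (X, Y) vertices; enclosed area = 483.00 mm².

483.00 mm²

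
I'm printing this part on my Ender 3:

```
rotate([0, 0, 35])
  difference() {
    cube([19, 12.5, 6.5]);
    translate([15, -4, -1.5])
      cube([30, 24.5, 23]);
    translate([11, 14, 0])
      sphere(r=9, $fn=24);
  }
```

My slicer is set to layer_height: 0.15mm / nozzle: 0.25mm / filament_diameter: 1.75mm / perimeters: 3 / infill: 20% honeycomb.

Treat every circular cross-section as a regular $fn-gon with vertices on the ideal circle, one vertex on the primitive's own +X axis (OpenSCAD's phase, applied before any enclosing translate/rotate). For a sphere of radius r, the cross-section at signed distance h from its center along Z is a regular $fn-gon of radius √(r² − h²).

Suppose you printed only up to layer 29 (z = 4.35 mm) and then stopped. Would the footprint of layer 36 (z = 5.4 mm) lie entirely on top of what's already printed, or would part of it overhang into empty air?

part overhangs

Compare the two slices. At z = 4.35: the 19×12.5 cube contributes its full rectangle (area 237.50 mm²); the cube at (15, -4) (footprint 30×24.5) is included at this height (area 735.00 mm²); the r=9 sphere at (11, 14) contributes a regular 24-gon of circumradius √(9²−4.35²) = 7.879 (area = (24/2)·7.879²·sin(360°/24) = 192.80 mm²); After the difference (first − rest): starting from the 19×12.5 cube (237.50 mm²), the 30×24.5 cube at (15, -4) partially overlaps it — only the 50.00 mm² overlap (of its 735.00 mm²) is removed, clipping the outline; the r=9 sphere at (11, 14) partially overlaps it — only the 60.45 mm² overlap (of its 192.80 mm²) is removed, clipping the outline — area = 127.05 mm²; (whole slice rotated 35° about Z — lengths, areas and connectivity unchanged). At z = 5.4: the 19×12.5 cube contributes its full rectangle (area 237.50 mm²); the 30×24.5 cube at (15, -4) contributes its full rectangle (area 735.00 mm²); the r=9 sphere at (11, 14) contributes a regular 24-gon of circumradius √(9²−5.4²) = 7.200 (area = (24/2)·7.200²·sin(360°/24) = 161.01 mm²); Subtracting the remaining from the first: starting from the 19×12.5 cube (237.50 mm²), the 30×24.5 cube at (15, -4) partially overlaps it — only the 50.00 mm² overlap (of its 735.00 mm²) is removed, clipping the outline; the r=9 sphere at (11, 14) partially overlaps it — only the 50.67 mm² overlap (of its 161.01 mm²) is removed, clipping the outline — area = 136.83 mm²; (whole slice rotated 35° about Z — lengths, areas and connectivity unchanged). Checking containment: at z = 5.4 the cross-section extends beyond the z = 4.35 cross-section by about 9.78 mm².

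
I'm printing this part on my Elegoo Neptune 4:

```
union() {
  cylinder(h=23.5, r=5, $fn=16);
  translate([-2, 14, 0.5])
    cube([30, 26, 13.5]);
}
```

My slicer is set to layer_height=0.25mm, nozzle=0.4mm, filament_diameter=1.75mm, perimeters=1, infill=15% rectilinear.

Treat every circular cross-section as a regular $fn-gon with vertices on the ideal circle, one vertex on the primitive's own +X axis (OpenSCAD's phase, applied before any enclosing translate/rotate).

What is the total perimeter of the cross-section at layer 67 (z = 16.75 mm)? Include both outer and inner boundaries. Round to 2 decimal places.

At z = 16.75 mm: the r=5 cylinder contributes a regular 16-gon of circumradius 5 (perimeter = 2·16·5.000·sin(180°/16) = 31.21 mm); the cube at (-2, 14) is not intersected at this z (z outside [0.5, 14]); Merging all regions: only the r=5 cylinder is present, so the union is just that shape — boundary = 31.21 mm. Overall, the cross-section is a single solid region. Total boundary length (outer) = 31.21 mm.

31.21 mm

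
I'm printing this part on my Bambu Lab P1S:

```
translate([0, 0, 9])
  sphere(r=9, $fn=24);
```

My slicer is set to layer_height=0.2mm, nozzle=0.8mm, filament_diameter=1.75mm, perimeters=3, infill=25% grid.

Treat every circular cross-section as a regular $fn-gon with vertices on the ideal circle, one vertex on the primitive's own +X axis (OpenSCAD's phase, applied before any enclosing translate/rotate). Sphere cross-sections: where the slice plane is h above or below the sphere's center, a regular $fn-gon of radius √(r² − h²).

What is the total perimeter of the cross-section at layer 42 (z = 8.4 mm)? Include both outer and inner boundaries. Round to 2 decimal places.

56.26 mm

At z = 8.4 mm: the r=9 sphere slices to a regular 24-gon of circumradius 8.980 (√(r²−h²) with h=0.6 from center) (perimeter = 2·24·8.980·sin(180°/24) = 56.26 mm). Overall, the cross-section is a single solid region. Total boundary length (outer) = 56.26 mm.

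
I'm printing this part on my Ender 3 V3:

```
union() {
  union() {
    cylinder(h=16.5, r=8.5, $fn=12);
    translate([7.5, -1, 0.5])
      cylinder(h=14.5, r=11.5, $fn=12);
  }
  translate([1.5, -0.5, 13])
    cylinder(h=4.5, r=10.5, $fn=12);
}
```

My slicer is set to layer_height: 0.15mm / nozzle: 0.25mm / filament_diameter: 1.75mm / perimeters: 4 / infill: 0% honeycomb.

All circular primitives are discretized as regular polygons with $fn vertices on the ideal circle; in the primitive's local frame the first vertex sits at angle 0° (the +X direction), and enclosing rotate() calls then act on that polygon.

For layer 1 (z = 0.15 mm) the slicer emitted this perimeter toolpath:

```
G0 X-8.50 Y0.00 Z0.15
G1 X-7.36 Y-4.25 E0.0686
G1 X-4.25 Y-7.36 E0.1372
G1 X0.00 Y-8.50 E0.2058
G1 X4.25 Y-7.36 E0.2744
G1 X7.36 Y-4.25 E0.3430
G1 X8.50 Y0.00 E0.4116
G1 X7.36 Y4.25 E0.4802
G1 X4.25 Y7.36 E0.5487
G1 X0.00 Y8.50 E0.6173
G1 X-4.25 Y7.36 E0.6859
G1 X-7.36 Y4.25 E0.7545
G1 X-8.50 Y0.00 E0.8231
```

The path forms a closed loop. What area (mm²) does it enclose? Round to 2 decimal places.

216.71 mm²

Apply the shoelace formula to the sequence of (X, Y) vertices; enclosed area = 216.71 mm².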